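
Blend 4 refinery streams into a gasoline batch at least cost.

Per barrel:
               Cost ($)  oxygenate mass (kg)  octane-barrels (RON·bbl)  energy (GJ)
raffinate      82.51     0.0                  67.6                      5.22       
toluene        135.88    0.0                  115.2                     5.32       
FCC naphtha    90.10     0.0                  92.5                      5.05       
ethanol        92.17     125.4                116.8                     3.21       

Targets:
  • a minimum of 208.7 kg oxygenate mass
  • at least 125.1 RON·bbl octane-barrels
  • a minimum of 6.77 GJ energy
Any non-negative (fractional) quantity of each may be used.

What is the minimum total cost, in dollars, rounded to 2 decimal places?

Treat it as an LP. Let x1 = barrels of raffinate, x2 = barrels of toluene, x3 = barrels of FCC naphtha, x4 = barrels of ethanol.
Minimise 82.51x1 + 135.88x2 + 90.1x3 + 92.17x4 with:
  125.4x4 ≥ 208.7   (oxygenate mass)
  67.6x1 + 115.2x2 + 92.5x3 + 116.8x4 ≥ 125.1   (octane-barrels)
  5.22x1 + 5.32x2 + 5.05x3 + 3.21x4 ≥ 6.77   (energy)
  x1, x2, x3, x4 ≥ 0.
At the optimum only raffinate, ethanol are positive (toluene, FCC naphtha = 0). The oxygenate mass and energy requirements are met with equality.
Optimal quantities: raffinate = 0.273502 barrels, ethanol = 1.66427 barrels.
Total cost: 82.51·0.273502 + 92.17·1.66427 = 175.9624.

$175.96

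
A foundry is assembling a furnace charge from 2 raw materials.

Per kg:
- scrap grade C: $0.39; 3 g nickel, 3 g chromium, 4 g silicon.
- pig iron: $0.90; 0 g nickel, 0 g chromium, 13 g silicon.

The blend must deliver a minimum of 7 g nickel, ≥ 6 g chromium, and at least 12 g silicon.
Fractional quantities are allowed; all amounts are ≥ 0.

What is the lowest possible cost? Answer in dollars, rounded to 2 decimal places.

Let x1 = kg of scrap grade C, x2 = kg of pig iron.
Minimise 0.39x1 + 0.9x2 subject to:
  3x1 ≥ 7   (nickel)
  3x1 ≥ 6   (chromium)
  4x1 + 13x2 ≥ 12   (silicon)
  x1, x2 ≥ 0.
Both inputs are positive at the optimum. There the nickel and silicon constraints are tight.
Optimal quantities: scrap grade C = 2.333 kg, pig iron = 0.2051 kg.
Cost = 0.39·2.333 + 0.9·0.2051 = 1.0945.

$1.09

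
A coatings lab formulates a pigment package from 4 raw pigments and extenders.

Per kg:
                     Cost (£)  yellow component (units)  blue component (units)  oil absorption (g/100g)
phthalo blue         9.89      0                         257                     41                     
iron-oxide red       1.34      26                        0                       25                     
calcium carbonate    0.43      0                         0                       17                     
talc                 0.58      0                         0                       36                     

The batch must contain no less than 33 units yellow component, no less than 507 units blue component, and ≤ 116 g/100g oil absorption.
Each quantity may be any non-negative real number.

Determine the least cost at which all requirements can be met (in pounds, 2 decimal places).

£21.21

Let x1 = kg of phthalo blue, x2 = kg of iron-oxide red, x3 = kg of calcium carbonate, x4 = kg of talc.
Minimise 9.89x1 + 1.34x2 + 0.43x3 + 0.58x4 with:
  26x2 ≥ 33   (yellow component)
  257x1 ≥ 507   (blue component)
  41x1 + 25x2 + 17x3 + 36x4 ≤ 116   (oil absorption)
  x1, x2, x3, x4 ≥ 0.
At the optimum only phthalo blue, iron-oxide red are positive (calcium carbonate, talc = 0). Binding constraints: yellow component and blue component.
That vertex is x1 = 1.973, x2 = 1.269.
Objective = 9.89·1.973 + 1.34·1.269 = 21.2134.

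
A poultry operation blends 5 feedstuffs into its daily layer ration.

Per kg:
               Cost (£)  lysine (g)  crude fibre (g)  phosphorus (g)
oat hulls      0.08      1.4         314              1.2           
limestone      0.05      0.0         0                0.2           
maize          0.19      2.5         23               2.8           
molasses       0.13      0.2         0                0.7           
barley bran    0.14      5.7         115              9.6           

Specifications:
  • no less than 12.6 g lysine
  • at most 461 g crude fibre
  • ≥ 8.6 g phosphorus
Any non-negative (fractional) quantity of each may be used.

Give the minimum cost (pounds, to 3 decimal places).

£0.309

Let x1 = kg of oat hulls, x2 = kg of limestone, x3 = kg of maize, x4 = kg of molasses, x5 = kg of barley bran.
Minimise 0.08x1 + 0.05x2 + 0.19x3 + 0.13x4 + 0.14x5 s.t.:
  1.4x1 + 2.5x3 + 0.2x4 + 5.7x5 ≥ 12.6   (lysine)
  314x1 + 23x3 + 115x5 ≤ 461   (crude fibre)
  1.2x1 + 0.2x2 + 2.8x3 + 0.7x4 + 9.6x5 ≥ 8.6   (phosphorus)
  x1, x2, x3, x4, x5 ≥ 0.
The optimal basis is {barley bran}; oat hulls, limestone, maize, molasses drop out. Binding constraint: lysine.
So barley bran = 2.2105 kg.
Total cost: 0.14·2.2105 = 0.30947.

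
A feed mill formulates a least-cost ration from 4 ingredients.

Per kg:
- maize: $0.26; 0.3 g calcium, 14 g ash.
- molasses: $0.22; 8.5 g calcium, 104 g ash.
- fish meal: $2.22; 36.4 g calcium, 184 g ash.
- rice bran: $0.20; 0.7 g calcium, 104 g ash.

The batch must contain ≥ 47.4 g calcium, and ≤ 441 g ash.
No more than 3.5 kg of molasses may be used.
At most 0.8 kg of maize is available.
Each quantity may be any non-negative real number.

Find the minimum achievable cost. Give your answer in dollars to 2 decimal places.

$1.91

Treat it as an LP. Let x1 = kg of maize, x2 = kg of molasses, x3 = kg of fish meal, x4 = kg of rice bran.
min 0.26x1 + 0.22x2 + 2.22x3 + 0.2x4 with:
  0.3x1 + 8.5x2 + 36.4x3 + 0.7x4 ≥ 47.4   (calcium)
  14x1 + 104x2 + 184x3 + 104x4 ≤ 441   (ash)
  x2 ≤ 3.5
  x1 ≤ 0.8
  x1, x2, x3, x4 ≥ 0.
The cheapest feasible vertex uses only molasses, fish meal; maize, rice bran are not used. There the calcium and ash constraints are tight.
So molasses = 3.3 kg, fish meal = 0.5316 kg.
Objective = 0.22·3.3 + 2.22·0.5316 = 1.9062.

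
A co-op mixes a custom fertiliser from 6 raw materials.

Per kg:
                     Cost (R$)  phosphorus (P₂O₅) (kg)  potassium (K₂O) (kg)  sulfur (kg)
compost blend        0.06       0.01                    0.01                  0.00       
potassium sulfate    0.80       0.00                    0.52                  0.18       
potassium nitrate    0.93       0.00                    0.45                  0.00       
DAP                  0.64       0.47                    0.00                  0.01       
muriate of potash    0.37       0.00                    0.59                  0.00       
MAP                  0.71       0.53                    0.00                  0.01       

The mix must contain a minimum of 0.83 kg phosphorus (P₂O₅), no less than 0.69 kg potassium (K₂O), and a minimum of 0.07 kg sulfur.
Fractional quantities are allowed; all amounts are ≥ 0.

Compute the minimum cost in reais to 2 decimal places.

R$1.69

Let x1 = kg of compost blend, x2 = kg of potassium sulfate, x3 = kg of potassium nitrate, x4 = kg of DAP, x5 = kg of muriate of potash, x6 = kg of MAP.
Minimise 0.06x1 + 0.8x2 + 0.93x3 + 0.64x4 + 0.37x5 + 0.71x6 s.t.:
  0.01x1 + 0.47x4 + 0.53x6 ≥ 0.83   (phosphorus (P₂O₅))
  0.01x1 + 0.52x2 + 0.45x3 + 0.59x5 ≥ 0.69   (potassium (K₂O))
  0.18x2 + 0.01x4 + 0.01x6 ≥ 0.07   (sulfur)
  x1, x2, x3, x4, x5, x6 ≥ 0.
The minimum-cost mix takes nothing from compost blend, potassium nitrate, DAP — only potassium sulfate, muriate of potash, MAP. There the phosphorus (P₂O₅), potassium (K₂O), sulfur constraints are tight.
Optimal quantities: potassium sulfate = 0.3019 kg, muriate of potash = 0.9034 kg, MAP = 1.566 kg.
Hence cost = 0.8·0.3019 + 0.37·0.9034 + 0.71·1.566 = R$1.6876.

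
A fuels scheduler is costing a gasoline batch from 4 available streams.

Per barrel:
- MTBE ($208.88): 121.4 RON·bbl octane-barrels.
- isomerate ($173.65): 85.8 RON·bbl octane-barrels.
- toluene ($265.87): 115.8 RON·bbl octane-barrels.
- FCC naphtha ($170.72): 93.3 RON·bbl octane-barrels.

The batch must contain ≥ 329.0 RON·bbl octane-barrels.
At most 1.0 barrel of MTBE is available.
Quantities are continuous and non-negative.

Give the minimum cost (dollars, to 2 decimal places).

Set it up as a linear program. Let x1 = barrels of MTBE, x2 = barrels of isomerate, x3 = barrels of toluene, x4 = barrels of FCC naphtha.
min 208.88x1 + 173.65x2 + 265.87x3 + 170.72x4 s.t.:
  121.4x1 + 85.8x2 + 115.8x3 + 93.3x4 ≥ 329   (octane-barrels)
  x1 ≤ 1
  x1, x2, x3, x4 ≥ 0.
The optimal basis is {MTBE, FCC naphtha}; isomerate, toluene drop out. Binding constraints: octane-barrels and the MTBE cap.
Optimal quantities: MTBE = 1 barrel, FCC naphtha = 2.2251 barrels.
Cost = 208.88·1 + 170.72·2.2251 = 588.7491.

$588.75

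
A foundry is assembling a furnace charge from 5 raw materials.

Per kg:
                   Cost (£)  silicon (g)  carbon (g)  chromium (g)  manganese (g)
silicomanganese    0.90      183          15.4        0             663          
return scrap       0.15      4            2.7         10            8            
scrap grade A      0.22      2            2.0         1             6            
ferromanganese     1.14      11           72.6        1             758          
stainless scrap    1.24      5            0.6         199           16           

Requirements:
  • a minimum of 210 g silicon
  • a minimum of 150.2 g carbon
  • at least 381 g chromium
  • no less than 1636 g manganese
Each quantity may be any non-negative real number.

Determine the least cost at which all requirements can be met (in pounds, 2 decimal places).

Let x1 = kg of silicomanganese, x2 = kg of return scrap, x3 = kg of scrap grade A, x4 = kg of ferromanganese, x5 = kg of stainless scrap.
Minimize 0.9x1 + 0.15x2 + 0.22x3 + 1.14x4 + 1.24x5 with:
  183x1 + 4x2 + 2x3 + 11x4 + 5x5 ≥ 210   (silicon)
  15.4x1 + 2.7x2 + 2x3 + 72.6x4 + 0.6x5 ≥ 150.2   (carbon)
  10x2 + 1x3 + 1x4 + 199x5 ≥ 381   (chromium)
  663x1 + 8x2 + 6x3 + 758x4 + 16x5 ≥ 1636   (manganese)
  x1, x2, x3, x4, x5 ≥ 0.
The minimum-cost mix takes nothing from return scrap, scrap grade A — only silicomanganese, ferromanganese, stainless scrap. The silicon, carbon, chromium requirements are met with equality.
Solving gives x1 = 0.9846, x4 = 1.844, x5 = 1.905.
Hence cost = 0.9·0.9846 + 1.14·1.844 + 1.24·1.905 = £5.3505.

£5.35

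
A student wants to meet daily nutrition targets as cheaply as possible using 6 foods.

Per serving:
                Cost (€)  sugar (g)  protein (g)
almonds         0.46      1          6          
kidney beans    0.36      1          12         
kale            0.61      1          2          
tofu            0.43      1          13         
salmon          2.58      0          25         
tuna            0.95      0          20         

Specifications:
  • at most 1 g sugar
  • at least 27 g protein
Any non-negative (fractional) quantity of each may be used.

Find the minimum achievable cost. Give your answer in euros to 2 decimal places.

This is a linear program. Let x1 = servings of almonds, x2 = servings of kidney beans, x3 = servings of kale, x4 = servings of tofu, x5 = servings of salmon, x6 = servings of tuna.
Minimise 0.46x1 + 0.36x2 + 0.61x3 + 0.43x4 + 2.58x5 + 0.95x6 s.t.:
  1x1 + 1x2 + 1x3 + 1x4 ≤ 1   (sugar)
  6x1 + 12x2 + 2x3 + 13x4 + 25x5 + 20x6 ≥ 27   (protein)
  x1, x2, x3, x4, x5, x6 ≥ 0.
The optimal basis is {kidney beans, tuna}; almonds, kale, tofu, salmon drop out. Binding constraints: sugar and protein.
Solving gives x2 = 1, x6 = 0.75.
Hence cost = 0.36·1 + 0.95·0.75 = €1.0725.

€1.07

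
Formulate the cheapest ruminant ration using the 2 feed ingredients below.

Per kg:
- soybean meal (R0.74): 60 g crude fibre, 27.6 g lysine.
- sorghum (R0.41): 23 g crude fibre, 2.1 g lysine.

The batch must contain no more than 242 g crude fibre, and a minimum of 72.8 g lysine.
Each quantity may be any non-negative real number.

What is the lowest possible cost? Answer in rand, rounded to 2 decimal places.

This is a linear program. Let x1 = kg of soybean meal, x2 = kg of sorghum.
min 0.74x1 + 0.41x2 with:
  60x1 + 23x2 ≤ 242   (crude fibre)
  27.6x1 + 2.1x2 ≥ 72.8   (lysine)
  x1, x2 ≥ 0.
The minimum-cost mix takes nothing from sorghum — only soybean meal. The lysine requirement is met with equality.
Optimal quantities: soybean meal = 2.638 kg.
Hence cost = 0.74·2.638 = R1.9521.

R1.95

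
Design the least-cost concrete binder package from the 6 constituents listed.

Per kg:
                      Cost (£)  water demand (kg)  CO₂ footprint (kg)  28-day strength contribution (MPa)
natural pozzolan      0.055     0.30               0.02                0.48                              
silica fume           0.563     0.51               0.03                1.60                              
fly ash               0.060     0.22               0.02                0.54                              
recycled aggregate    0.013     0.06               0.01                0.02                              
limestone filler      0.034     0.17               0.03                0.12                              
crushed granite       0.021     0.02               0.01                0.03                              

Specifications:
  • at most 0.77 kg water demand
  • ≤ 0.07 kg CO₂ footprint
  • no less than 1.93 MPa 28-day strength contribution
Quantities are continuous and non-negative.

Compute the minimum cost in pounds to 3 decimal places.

Let x1 = kg of natural pozzolan, x2 = kg of silica fume, x3 = kg of fly ash, x4 = kg of recycled aggregate, x5 = kg of limestone filler, x6 = kg of crushed granite.
min 0.055x1 + 0.563x2 + 0.06x3 + 0.013x4 + 0.034x5 + 0.021x6 s.t.:
  0.3x1 + 0.51x2 + 0.22x3 + 0.06x4 + 0.17x5 + 0.02x6 ≤ 0.77   (water demand)
  0.02x1 + 0.03x2 + 0.02x3 + 0.01x4 + 0.03x5 + 0.01x6 ≤ 0.07   (CO₂ footprint)
  0.48x1 + 1.6x2 + 0.54x3 + 0.02x4 + 0.12x5 + 0.03x6 ≥ 1.93   (28-day strength contribution)
  x1, x2, x3, x4, x5, x6 ≥ 0.
The cheapest feasible vertex uses only silica fume, fly ash; natural pozzolan, recycled aggregate, limestone filler, crushed granite are not used. The water demand and 28-day strength contribution requirements are met with equality.
That vertex is x2 = 0.1149, x3 = 3.234.
Hence cost = 0.563·0.1149 + 0.06·3.234 = £0.25873.

£0.259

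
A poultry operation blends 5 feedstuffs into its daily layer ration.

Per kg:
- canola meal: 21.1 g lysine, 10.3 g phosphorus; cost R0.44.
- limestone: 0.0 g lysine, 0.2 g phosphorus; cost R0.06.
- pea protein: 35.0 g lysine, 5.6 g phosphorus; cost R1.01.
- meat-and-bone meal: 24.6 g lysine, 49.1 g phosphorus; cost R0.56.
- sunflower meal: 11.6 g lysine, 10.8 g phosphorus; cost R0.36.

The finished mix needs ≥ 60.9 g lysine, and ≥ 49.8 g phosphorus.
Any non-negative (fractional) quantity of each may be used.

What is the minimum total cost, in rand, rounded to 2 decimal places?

Treat it as an LP. Let x1 = kg of canola meal, x2 = kg of limestone, x3 = kg of pea protein, x4 = kg of meat-and-bone meal, x5 = kg of sunflower meal.
Minimize 0.44x1 + 0.06x2 + 1.01x3 + 0.56x4 + 0.36x5 with:
  21.1x1 + 35x3 + 24.6x4 + 11.6x5 ≥ 60.9   (lysine)
  10.3x1 + 0.2x2 + 5.6x3 + 49.1x4 + 10.8x5 ≥ 49.8   (phosphorus)
  x1, x2, x3, x4, x5 ≥ 0.
The optimal basis is {canola meal, meat-and-bone meal}; limestone, pea protein, sunflower meal drop out. There the lysine and phosphorus constraints are tight.
Optimal quantities: canola meal = 2.255 kg, meat-and-bone meal = 0.5411 kg.
Total cost: 0.44·2.255 + 0.56·0.5411 = 1.2952.

R1.30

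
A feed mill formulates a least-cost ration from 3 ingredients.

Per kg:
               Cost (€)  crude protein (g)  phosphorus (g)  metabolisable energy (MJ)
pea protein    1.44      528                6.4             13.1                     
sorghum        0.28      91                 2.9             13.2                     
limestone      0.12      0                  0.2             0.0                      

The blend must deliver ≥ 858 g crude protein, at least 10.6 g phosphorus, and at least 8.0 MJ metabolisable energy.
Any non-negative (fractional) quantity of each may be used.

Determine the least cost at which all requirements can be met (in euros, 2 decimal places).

Let x1 = kg of pea protein, x2 = kg of sorghum, x3 = kg of limestone.
Minimise 1.44x1 + 0.28x2 + 0.12x3 with:
  528x1 + 91x2 ≥ 858   (crude protein)
  6.4x1 + 2.9x2 + 0.2x3 ≥ 10.6   (phosphorus)
  13.1x1 + 13.2x2 ≥ 8   (metabolisable energy)
  x1, x2, x3 ≥ 0.
The optimal basis is {pea protein, sorghum}; limestone drops out. The crude protein and phosphorus requirements are met with equality.
Solving gives x1 = 1.606, x2 = 0.1113.
Objective = 1.44·1.606 + 0.28·0.1113 = 2.3438.

€2.34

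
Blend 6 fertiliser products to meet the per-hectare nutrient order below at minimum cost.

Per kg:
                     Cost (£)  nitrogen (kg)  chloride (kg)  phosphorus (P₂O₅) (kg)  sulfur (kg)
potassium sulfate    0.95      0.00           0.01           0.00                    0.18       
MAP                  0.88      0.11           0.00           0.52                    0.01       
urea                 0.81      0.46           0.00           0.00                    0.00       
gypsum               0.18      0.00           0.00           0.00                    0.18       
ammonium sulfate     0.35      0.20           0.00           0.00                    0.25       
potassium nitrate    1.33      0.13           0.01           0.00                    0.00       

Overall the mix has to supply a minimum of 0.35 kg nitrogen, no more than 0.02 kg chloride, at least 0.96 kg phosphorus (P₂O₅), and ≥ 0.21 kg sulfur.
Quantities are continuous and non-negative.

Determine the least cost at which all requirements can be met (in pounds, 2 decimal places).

£1.89

This is a linear program. Let x1 = kg of potassium sulfate, x2 = kg of MAP, x3 = kg of urea, x4 = kg of gypsum, x5 = kg of ammonium sulfate, x6 = kg of potassium nitrate.
min 0.95x1 + 0.88x2 + 0.81x3 + 0.18x4 + 0.35x5 + 1.33x6 s.t.:
  0.11x2 + 0.46x3 + 0.2x5 + 0.13x6 ≥ 0.35   (nitrogen)
  0.01x1 + 0.01x6 ≤ 0.02   (chloride)
  0.52x2 ≥ 0.96   (phosphorus (P₂O₅))
  0.18x1 + 0.01x2 + 0.18x4 + 0.25x5 ≥ 0.21   (sulfur)
  x1, x2, x3, x4, x5, x6 ≥ 0.
The cheapest feasible vertex uses only MAP, gypsum, ammonium sulfate; potassium sulfate, urea, potassium nitrate are not used. Binding constraints: nitrogen, phosphorus (P₂O₅), sulfur.
Solving gives x2 = 1.846, x4 = 0.0438, x5 = 0.7346.
Cost = 0.88·1.846 + 0.18·0.0438 + 0.35·0.7346 = 1.8895.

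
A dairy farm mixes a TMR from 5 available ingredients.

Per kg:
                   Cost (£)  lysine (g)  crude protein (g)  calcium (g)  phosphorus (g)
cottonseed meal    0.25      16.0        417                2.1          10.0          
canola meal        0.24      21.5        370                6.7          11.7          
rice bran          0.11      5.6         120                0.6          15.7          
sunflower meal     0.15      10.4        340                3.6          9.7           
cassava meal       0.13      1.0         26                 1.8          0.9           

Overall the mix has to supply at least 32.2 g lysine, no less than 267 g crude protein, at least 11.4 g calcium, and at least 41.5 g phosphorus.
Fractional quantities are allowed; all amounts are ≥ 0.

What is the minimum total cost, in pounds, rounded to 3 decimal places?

£0.539

Let x1 = kg of cottonseed meal, x2 = kg of canola meal, x3 = kg of rice bran, x4 = kg of sunflower meal, x5 = kg of cassava meal.
min 0.25x1 + 0.24x2 + 0.11x3 + 0.15x4 + 0.13x5 with:
  16x1 + 21.5x2 + 5.6x3 + 10.4x4 + 1x5 ≥ 32.2   (lysine)
  417x1 + 370x2 + 120x3 + 340x4 + 26x5 ≥ 267   (crude protein)
  2.1x1 + 6.7x2 + 0.6x3 + 3.6x4 + 1.8x5 ≥ 11.4   (calcium)
  10x1 + 11.7x2 + 15.7x3 + 9.7x4 + 0.9x5 ≥ 41.5   (phosphorus)
  x1, x2, x3, x4, x5 ≥ 0.
The optimal basis is {canola meal, rice bran}; cottonseed meal, sunflower meal, cassava meal drop out. There the calcium and phosphorus constraints are tight.
So canola meal = 1.57 kg, rice bran = 1.474 kg.
Hence cost = 0.24·1.57 + 0.11·1.474 = £0.53894.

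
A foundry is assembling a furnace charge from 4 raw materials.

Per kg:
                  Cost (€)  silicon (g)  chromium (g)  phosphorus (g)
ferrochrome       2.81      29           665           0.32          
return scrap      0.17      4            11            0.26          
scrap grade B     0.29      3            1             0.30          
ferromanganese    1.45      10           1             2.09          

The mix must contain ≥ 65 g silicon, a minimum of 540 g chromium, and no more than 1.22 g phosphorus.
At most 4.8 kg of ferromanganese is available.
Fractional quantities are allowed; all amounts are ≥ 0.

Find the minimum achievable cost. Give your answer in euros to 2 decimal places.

€5.79

This is a linear program. Let x1 = kg of ferrochrome, x2 = kg of return scrap, x3 = kg of scrap grade B, x4 = kg of ferromanganese.
min 2.81x1 + 0.17x2 + 0.29x3 + 1.45x4 with:
  29x1 + 4x2 + 3x3 + 10x4 ≥ 65   (silicon)
  665x1 + 11x2 + 1x3 + 1x4 ≥ 540   (chromium)
  0.32x1 + 0.26x2 + 0.3x3 + 2.09x4 ≤ 1.22   (phosphorus)
  x4 ≤ 4.8
  x1, x2, x3, x4 ≥ 0.
The cheapest feasible vertex uses only ferrochrome, return scrap; scrap grade B, ferromanganese are not used. There the silicon and phosphorus constraints are tight.
That vertex is x1 = 1.92, x2 = 2.329.
Objective = 2.81·1.92 + 0.17·2.329 = 5.7911.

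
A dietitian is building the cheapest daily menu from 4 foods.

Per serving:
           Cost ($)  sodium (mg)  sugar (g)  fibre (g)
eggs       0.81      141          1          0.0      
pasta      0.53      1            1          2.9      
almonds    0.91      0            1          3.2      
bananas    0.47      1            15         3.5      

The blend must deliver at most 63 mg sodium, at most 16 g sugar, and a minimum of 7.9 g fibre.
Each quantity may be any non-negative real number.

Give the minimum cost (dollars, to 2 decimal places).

$1.28

Let x1 = servings of eggs, x2 = servings of pasta, x3 = servings of almonds, x4 = servings of bananas.
min 0.81x1 + 0.53x2 + 0.91x3 + 0.47x4 with:
  141x1 + 1x2 + 1x4 ≤ 63   (sodium)
  1x1 + 1x2 + 1x3 + 15x4 ≤ 16   (sugar)
  2.9x2 + 3.2x3 + 3.5x4 ≥ 7.9   (fibre)
  x1, x2, x3, x4 ≥ 0.
At the optimum only pasta, bananas are positive (eggs, almonds = 0). The sugar and fibre requirements are met with equality.
That vertex is x2 = 1.563, x4 = 0.9625.
Objective = 0.53·1.563 + 0.47·0.9625 = 1.2808.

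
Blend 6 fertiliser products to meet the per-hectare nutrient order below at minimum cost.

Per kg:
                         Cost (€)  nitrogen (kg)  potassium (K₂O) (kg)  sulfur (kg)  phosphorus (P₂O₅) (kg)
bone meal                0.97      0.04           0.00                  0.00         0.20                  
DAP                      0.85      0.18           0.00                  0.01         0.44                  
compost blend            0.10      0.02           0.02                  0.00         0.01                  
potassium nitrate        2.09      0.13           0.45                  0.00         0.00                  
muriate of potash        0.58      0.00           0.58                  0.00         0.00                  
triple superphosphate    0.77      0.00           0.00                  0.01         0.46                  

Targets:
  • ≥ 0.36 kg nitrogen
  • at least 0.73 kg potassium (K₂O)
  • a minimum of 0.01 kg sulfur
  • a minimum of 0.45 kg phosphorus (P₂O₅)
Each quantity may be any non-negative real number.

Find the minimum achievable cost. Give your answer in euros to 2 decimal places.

Set it up as a linear program. Let x1 = kg of bone meal, x2 = kg of DAP, x3 = kg of compost blend, x4 = kg of potassium nitrate, x5 = kg of muriate of potash, x6 = kg of triple superphosphate.
min 0.97x1 + 0.85x2 + 0.1x3 + 2.09x4 + 0.58x5 + 0.77x6 s.t.:
  0.04x1 + 0.18x2 + 0.02x3 + 0.13x4 ≥ 0.36   (nitrogen)
  0.02x3 + 0.45x4 + 0.58x5 ≥ 0.73   (potassium (K₂O))
  0.01x2 + 0.01x6 ≥ 0.01   (sulfur)
  0.2x1 + 0.44x2 + 0.01x3 + 0.46x6 ≥ 0.45   (phosphorus (P₂O₅))
  x1, x2, x3, x4, x5, x6 ≥ 0.
The minimum-cost mix takes nothing from bone meal, potassium nitrate, triple superphosphate — only DAP, compost blend, muriate of potash. Binding constraints: nitrogen, potassium (K₂O), sulfur.
That vertex is x2 = 1, x3 = 9, x5 = 0.9483.
Objective = 0.85·1 + 0.1·9 + 0.58·0.9483 = 2.3000.

€2.30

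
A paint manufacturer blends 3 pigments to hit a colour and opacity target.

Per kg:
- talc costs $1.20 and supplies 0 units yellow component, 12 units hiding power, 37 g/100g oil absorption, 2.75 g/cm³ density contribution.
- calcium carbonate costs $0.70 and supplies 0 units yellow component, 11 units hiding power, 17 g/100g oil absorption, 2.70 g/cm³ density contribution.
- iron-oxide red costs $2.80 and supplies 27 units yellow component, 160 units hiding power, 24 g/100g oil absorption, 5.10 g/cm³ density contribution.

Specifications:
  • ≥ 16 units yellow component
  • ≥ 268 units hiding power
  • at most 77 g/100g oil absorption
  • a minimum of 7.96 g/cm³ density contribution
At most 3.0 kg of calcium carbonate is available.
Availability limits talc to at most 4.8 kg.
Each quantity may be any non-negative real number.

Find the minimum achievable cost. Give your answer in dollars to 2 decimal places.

$4.69

Set it up as a linear program. Let x1 = kg of talc, x2 = kg of calcium carbonate, x3 = kg of iron-oxide red.
Minimize 1.2x1 + 0.7x2 + 2.8x3 with:
  27x3 ≥ 16   (yellow component)
  12x1 + 11x2 + 160x3 ≥ 268   (hiding power)
  37x1 + 17x2 + 24x3 ≤ 77   (oil absorption)
  2.75x1 + 2.7x2 + 5.1x3 ≥ 7.96   (density contribution)
  x2 ≤ 3
  x1 ≤ 4.8
  x1, x2, x3 ≥ 0.
The minimum-cost mix takes nothing from talc, calcium carbonate — only iron-oxide red. The hiding power requirement is met with equality.
That vertex is x3 = 1.675.
Objective = 2.8·1.675 = 4.6900.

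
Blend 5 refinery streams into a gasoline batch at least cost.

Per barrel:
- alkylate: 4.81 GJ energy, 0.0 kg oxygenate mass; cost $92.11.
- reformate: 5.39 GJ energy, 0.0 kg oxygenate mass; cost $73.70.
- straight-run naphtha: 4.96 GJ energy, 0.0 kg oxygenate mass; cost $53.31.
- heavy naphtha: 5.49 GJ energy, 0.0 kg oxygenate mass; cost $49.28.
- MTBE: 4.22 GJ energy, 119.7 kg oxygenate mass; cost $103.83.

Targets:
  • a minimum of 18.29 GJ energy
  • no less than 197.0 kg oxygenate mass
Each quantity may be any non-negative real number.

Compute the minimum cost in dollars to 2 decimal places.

Treat it as an LP. Let x1 = barrels of alkylate, x2 = barrels of reformate, x3 = barrels of straight-run naphtha, x4 = barrels of heavy naphtha, x5 = barrels of MTBE.
min 92.11x1 + 73.7x2 + 53.31x3 + 49.28x4 + 103.83x5 subject to:
  4.81x1 + 5.39x2 + 4.96x3 + 5.49x4 + 4.22x5 ≥ 18.29   (energy)
  119.7x5 ≥ 197   (oxygenate mass)
  x1, x2, x3, x4, x5 ≥ 0.
The optimal basis is {heavy naphtha, MTBE}; alkylate, reformate, straight-run naphtha drop out. Binding constraints: energy and oxygenate mass.
That vertex is x4 = 2.066, x5 = 1.646.
Total cost: 49.28·2.066 + 103.83·1.646 = 272.7167.

$272.72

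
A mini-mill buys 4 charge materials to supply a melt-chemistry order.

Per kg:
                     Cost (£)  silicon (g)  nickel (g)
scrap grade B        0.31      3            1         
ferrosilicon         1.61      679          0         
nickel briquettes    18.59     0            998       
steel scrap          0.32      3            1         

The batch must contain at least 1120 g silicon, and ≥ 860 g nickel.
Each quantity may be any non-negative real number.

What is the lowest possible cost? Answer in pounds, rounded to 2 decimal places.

This is a linear program. Let x1 = kg of scrap grade B, x2 = kg of ferrosilicon, x3 = kg of nickel briquettes, x4 = kg of steel scrap.
Minimize 0.31x1 + 1.61x2 + 18.59x3 + 0.32x4 s.t.:
  3x1 + 679x2 + 3x4 ≥ 1120   (silicon)
  1x1 + 998x3 + 1x4 ≥ 860   (nickel)
  x1, x2, x3, x4 ≥ 0.
The optimal basis is {ferrosilicon, nickel briquettes}; scrap grade B, steel scrap drop out. Binding constraints: silicon and nickel.
Solving gives x2 = 1.6495, x3 = 0.86172.
Total cost: 1.61·1.6495 + 18.59·0.86172 = 18.6751.

£18.68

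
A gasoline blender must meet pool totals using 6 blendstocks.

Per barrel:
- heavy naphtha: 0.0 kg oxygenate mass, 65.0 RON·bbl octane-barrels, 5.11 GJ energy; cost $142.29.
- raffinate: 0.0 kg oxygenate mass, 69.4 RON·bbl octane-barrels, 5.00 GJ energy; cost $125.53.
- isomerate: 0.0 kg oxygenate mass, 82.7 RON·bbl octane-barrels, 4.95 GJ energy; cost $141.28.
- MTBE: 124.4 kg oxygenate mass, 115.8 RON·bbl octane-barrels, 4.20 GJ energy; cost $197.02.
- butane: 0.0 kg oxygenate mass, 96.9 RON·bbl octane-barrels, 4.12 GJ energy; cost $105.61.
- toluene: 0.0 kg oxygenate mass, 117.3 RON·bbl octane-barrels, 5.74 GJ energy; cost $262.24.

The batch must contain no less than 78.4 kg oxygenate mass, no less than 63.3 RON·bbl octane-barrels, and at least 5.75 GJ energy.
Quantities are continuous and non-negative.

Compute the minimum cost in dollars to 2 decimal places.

Let x1 = barrels of heavy naphtha, x2 = barrels of raffinate, x3 = barrels of isomerate, x4 = barrels of MTBE, x5 = barrels of butane, x6 = barrels of toluene.
Minimize 142.29x1 + 125.53x2 + 141.28x3 + 197.02x4 + 105.61x5 + 262.24x6 s.t.:
  124.4x4 ≥ 78.4   (oxygenate mass)
  65x1 + 69.4x2 + 82.7x3 + 115.8x4 + 96.9x5 + 117.3x6 ≥ 63.3   (octane-barrels)
  5.11x1 + 5x2 + 4.95x3 + 4.2x4 + 4.12x5 + 5.74x6 ≥ 5.75   (energy)
  x1, x2, x3, x4, x5, x6 ≥ 0.
The cheapest feasible vertex uses only raffinate, MTBE; heavy naphtha, isomerate, butane, toluene are not used. Binding constraints: oxygenate mass and energy.
That vertex is x2 = 0.6206, x4 = 0.6302.
Total cost: 125.53·0.6206 + 197.02·0.6302 = 202.0659.

$202.07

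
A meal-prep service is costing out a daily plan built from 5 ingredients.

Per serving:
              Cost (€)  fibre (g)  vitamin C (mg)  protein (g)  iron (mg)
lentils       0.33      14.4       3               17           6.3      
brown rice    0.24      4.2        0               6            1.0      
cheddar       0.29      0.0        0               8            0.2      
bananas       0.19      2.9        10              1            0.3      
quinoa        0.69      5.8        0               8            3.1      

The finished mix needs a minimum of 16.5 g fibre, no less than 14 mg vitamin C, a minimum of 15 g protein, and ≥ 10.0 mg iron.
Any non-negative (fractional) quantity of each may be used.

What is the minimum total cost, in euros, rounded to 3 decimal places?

€0.687

Let x1 = servings of lentils, x2 = servings of brown rice, x3 = servings of cheddar, x4 = servings of bananas, x5 = servings of quinoa.
min 0.33x1 + 0.24x2 + 0.29x3 + 0.19x4 + 0.69x5 subject to:
  14.4x1 + 4.2x2 + 2.9x4 + 5.8x5 ≥ 16.5   (fibre)
  3x1 + 10x4 ≥ 14   (vitamin C)
  17x1 + 6x2 + 8x3 + 1x4 + 8x5 ≥ 15   (protein)
  6.3x1 + 1x2 + 0.2x3 + 0.3x4 + 3.1x5 ≥ 10   (iron)
  x1, x2, x3, x4, x5 ≥ 0.
The cheapest feasible vertex uses only lentils, bananas; brown rice, cheddar, quinoa are not used. There the vitamin C and iron constraints are tight.
Solving gives x1 = 1.543, x4 = 0.9372.
Hence cost = 0.33·1.543 + 0.19·0.9372 = €0.68726.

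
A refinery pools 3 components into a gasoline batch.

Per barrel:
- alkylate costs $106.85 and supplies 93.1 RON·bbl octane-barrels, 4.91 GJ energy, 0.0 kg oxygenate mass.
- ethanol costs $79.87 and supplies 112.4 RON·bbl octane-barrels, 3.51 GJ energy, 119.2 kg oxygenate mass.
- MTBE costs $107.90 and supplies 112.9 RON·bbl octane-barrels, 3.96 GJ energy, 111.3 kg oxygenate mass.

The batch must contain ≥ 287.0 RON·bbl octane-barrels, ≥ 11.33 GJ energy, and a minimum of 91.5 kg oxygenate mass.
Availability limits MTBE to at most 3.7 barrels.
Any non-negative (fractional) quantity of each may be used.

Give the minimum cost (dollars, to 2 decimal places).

$252.05

Treat it as an LP. Let x1 = barrels of alkylate, x2 = barrels of ethanol, x3 = barrels of MTBE.
Minimise 106.85x1 + 79.87x2 + 107.9x3 subject to:
  93.1x1 + 112.4x2 + 112.9x3 ≥ 287   (octane-barrels)
  4.91x1 + 3.51x2 + 3.96x3 ≥ 11.33   (energy)
  119.2x2 + 111.3x3 ≥ 91.5   (oxygenate mass)
  x3 ≤ 3.7
  x1, x2, x3 ≥ 0.
The cheapest feasible vertex uses only alkylate, ethanol; MTBE is not used. Binding constraints: octane-barrels and energy.
So alkylate = 1.1822 barrels, ethanol = 1.5742 barrels.
Total cost: 106.85·1.1822 + 79.87·1.5742 = 252.0494.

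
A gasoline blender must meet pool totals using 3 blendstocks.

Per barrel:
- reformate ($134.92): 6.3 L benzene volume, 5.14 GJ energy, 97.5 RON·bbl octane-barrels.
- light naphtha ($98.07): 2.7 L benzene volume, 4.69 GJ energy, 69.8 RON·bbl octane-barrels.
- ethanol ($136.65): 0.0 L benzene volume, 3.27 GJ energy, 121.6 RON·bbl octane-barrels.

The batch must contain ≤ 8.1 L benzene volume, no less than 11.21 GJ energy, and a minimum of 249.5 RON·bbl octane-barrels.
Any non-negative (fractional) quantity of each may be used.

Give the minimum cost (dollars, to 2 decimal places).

$311.79

Let x1 = barrels of reformate, x2 = barrels of light naphtha, x3 = barrels of ethanol.
Minimise 134.92x1 + 98.07x2 + 136.65x3 with:
  6.3x1 + 2.7x2 ≤ 8.1   (benzene volume)
  5.14x1 + 4.69x2 + 3.27x3 ≥ 11.21   (energy)
  97.5x1 + 69.8x2 + 121.6x3 ≥ 249.5   (octane-barrels)
  x1, x2, x3 ≥ 0.
At the optimum only light naphtha, ethanol are positive (reformate = 0). The energy and octane-barrels requirements are met with equality.
Solving gives x2 = 1.59994, x3 = 1.13342.
Cost = 98.07·1.59994 + 136.65·1.13342 = 311.7880.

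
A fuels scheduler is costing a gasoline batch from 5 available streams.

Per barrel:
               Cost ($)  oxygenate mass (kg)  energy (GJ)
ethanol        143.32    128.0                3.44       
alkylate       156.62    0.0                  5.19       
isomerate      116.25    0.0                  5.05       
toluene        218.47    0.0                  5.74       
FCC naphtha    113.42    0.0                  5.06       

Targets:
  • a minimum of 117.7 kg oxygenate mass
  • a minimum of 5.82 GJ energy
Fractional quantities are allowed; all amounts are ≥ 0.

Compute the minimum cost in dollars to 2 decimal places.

$191.34

This is a linear program. Let x1 = barrels of ethanol, x2 = barrels of alkylate, x3 = barrels of isomerate, x4 = barrels of toluene, x5 = barrels of FCC naphtha.
Minimize 143.32x1 + 156.62x2 + 116.25x3 + 218.47x4 + 113.42x5 with:
  128x1 ≥ 117.7   (oxygenate mass)
  3.44x1 + 5.19x2 + 5.05x3 + 5.74x4 + 5.06x5 ≥ 5.82   (energy)
  x1, x2, x3, x4, x5 ≥ 0.
The optimal basis is {ethanol, FCC naphtha}; alkylate, isomerate, toluene drop out. The oxygenate mass and energy requirements are met with equality.
Optimal quantities: ethanol = 0.9195 barrels, FCC naphtha = 0.5251 barrels.
Cost = 143.32·0.9195 + 113.42·0.5251 = 191.3396.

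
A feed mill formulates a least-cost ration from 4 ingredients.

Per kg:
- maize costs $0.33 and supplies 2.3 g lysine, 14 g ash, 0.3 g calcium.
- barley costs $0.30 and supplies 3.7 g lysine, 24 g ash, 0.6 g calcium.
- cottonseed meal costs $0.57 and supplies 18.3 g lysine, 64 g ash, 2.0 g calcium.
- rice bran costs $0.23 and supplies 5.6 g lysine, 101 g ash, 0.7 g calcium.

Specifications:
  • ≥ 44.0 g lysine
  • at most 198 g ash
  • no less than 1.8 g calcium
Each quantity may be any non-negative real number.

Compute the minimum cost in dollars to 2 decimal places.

$1.37

Let x1 = kg of maize, x2 = kg of barley, x3 = kg of cottonseed meal, x4 = kg of rice bran.
Minimise 0.33x1 + 0.3x2 + 0.57x3 + 0.23x4 s.t.:
  2.3x1 + 3.7x2 + 18.3x3 + 5.6x4 ≥ 44   (lysine)
  14x1 + 24x2 + 64x3 + 101x4 ≤ 198   (ash)
  0.3x1 + 0.6x2 + 2x3 + 0.7x4 ≥ 1.8   (calcium)
  x1, x2, x3, x4 ≥ 0.
At the optimum only cottonseed meal is positive (maize, barley, rice bran = 0). Binding constraint: lysine.
Solving gives x3 = 2.404.
Cost = 0.57·2.404 = 1.3703.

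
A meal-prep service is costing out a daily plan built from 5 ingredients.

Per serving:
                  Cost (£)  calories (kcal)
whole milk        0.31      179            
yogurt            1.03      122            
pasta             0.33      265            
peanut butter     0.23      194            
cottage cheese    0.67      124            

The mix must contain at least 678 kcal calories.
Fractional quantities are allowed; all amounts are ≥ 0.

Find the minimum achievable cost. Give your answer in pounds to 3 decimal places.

This is a linear program. Let x1 = servings of whole milk, x2 = servings of yogurt, x3 = servings of pasta, x4 = servings of peanut butter, x5 = servings of cottage cheese.
Minimise 0.31x1 + 1.03x2 + 0.33x3 + 0.23x4 + 0.67x5 s.t.:
  179x1 + 122x2 + 265x3 + 194x4 + 124x5 ≥ 678   (calories)
  x1, x2, x3, x4, x5 ≥ 0.
The cheapest feasible vertex uses only peanut butter; whole milk, yogurt, pasta, cottage cheese are not used. Binding constraint: calories.
That vertex is x4 = 3.495.
Cost = 0.23·3.495 = 0.80385.

£0.804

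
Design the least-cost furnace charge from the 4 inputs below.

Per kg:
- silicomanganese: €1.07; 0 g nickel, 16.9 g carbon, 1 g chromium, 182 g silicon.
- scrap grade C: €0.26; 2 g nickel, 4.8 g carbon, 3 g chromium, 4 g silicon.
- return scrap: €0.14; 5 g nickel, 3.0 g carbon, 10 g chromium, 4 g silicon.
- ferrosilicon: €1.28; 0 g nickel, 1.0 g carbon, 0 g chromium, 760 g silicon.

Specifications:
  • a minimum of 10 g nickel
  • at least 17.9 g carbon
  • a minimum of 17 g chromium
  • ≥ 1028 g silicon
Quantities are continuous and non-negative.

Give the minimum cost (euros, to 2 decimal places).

€2.47

Let x1 = kg of silicomanganese, x2 = kg of scrap grade C, x3 = kg of return scrap, x4 = kg of ferrosilicon.
Minimise 1.07x1 + 0.26x2 + 0.14x3 + 1.28x4 subject to:
  2x2 + 5x3 ≥ 10   (nickel)
  16.9x1 + 4.8x2 + 3x3 + 1x4 ≥ 17.9   (carbon)
  1x1 + 3x2 + 10x3 ≥ 17   (chromium)
  182x1 + 4x2 + 4x3 + 760x4 ≥ 1028   (silicon)
  x1, x2, x3, x4 ≥ 0.
The cheapest feasible vertex uses only return scrap, ferrosilicon; silicomanganese, scrap grade C are not used. The carbon and silicon requirements are met with equality.
That vertex is x3 = 5.525, x4 = 1.324.
Cost = 0.14·5.525 + 1.28·1.324 = 2.4682.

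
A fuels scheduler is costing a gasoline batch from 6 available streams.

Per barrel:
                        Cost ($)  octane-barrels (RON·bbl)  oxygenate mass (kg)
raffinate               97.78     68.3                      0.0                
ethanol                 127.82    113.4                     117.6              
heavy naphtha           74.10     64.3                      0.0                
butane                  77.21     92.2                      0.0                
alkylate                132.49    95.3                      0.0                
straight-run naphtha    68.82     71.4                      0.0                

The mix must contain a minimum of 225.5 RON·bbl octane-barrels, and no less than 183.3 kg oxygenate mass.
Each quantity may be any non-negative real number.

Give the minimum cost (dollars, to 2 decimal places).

Let x1 = barrels of raffinate, x2 = barrels of ethanol, x3 = barrels of heavy naphtha, x4 = barrels of butane, x5 = barrels of alkylate, x6 = barrels of straight-run naphtha.
Minimise 97.78x1 + 127.82x2 + 74.1x3 + 77.21x4 + 132.49x5 + 68.82x6 s.t.:
  68.3x1 + 113.4x2 + 64.3x3 + 92.2x4 + 95.3x5 + 71.4x6 ≥ 225.5   (octane-barrels)
  117.6x2 ≥ 183.3   (oxygenate mass)
  x1, x2, x3, x4, x5, x6 ≥ 0.
The optimal basis is {ethanol, butane}; raffinate, heavy naphtha, alkylate, straight-run naphtha drop out. There the octane-barrels and oxygenate mass constraints are tight.
So ethanol = 1.5587 barrels, butane = 0.5287 barrels.
Hence cost = 127.82·1.5587 + 77.21·0.5287 = $240.0540.

$240.05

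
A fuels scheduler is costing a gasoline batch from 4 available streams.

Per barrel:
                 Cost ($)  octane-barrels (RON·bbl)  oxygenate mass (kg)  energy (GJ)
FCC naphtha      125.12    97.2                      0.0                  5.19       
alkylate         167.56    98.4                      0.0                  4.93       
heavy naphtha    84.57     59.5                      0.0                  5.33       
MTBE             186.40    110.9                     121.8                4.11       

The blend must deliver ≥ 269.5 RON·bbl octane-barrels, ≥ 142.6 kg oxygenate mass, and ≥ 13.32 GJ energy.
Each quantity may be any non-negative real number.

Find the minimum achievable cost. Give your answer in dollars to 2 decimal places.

Set it up as a linear program. Let x1 = barrels of FCC naphtha, x2 = barrels of alkylate, x3 = barrels of heavy naphtha, x4 = barrels of MTBE.
Minimize 125.12x1 + 167.56x2 + 84.57x3 + 186.4x4 subject to:
  97.2x1 + 98.4x2 + 59.5x3 + 110.9x4 ≥ 269.5   (octane-barrels)
  121.8x4 ≥ 142.6   (oxygenate mass)
  5.19x1 + 4.93x2 + 5.33x3 + 4.11x4 ≥ 13.32   (energy)
  x1, x2, x3, x4 ≥ 0.
The optimal basis is {FCC naphtha, heavy naphtha, MTBE}; alkylate drops out. Binding constraints: octane-barrels, oxygenate mass, energy.
That vertex is x1 = 1.13805, x3 = 0.48811, x4 = 1.17077.
Cost = 125.12·1.13805 + 84.57·0.48811 + 186.4·1.17077 = 401.9038.

$401.90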